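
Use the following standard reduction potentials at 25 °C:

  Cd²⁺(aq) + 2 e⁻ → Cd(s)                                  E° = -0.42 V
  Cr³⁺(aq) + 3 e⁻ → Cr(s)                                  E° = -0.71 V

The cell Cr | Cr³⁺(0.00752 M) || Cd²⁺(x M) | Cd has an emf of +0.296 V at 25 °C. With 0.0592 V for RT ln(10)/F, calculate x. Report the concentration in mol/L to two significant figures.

0.061 M

Cd²⁺/Cd is the cathode, Cr³⁺/Cr the anode: E°cell = +0.29 V, n = 6.
Overall reaction: 3 Cd²⁺(aq) + 2 Cr(s) → 3 Cd(s) + 2 Cr³⁺(aq); Q = [Cr³⁺]^2/[Cd²⁺]^3.
From E = E° − (0.0592/n) log Q: log Q = (E° − E)·n/0.0592 = (+0.29 − (+0.296))·6/0.0592 = -0.6081.
So 3·log[Cd²⁺] = 2·log(0.00752) − log Q = -4.2476 − (-0.6081) = -3.6395; log[Cd²⁺] = -3.6395 / 3 = -1.2132; [Cd²⁺] = 10^(-1.2132) ≈ 0.061 M.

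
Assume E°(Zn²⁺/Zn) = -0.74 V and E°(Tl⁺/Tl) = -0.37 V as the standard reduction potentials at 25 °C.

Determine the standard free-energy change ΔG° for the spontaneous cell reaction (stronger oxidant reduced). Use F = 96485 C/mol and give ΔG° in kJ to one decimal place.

Tl⁺/Tl (E° = -0.37 V) is the cathode; Zn²⁺/Zn (E° = -0.74 V) is the anode, so E°cell = +0.37 V.
Balancing electrons gives n = 2 (lcm of 1 and 2).
ΔG° = −nFE° = −(2)(96485)(+0.37) = -71,399 J = -71.4 kJ.

-71.4 kJ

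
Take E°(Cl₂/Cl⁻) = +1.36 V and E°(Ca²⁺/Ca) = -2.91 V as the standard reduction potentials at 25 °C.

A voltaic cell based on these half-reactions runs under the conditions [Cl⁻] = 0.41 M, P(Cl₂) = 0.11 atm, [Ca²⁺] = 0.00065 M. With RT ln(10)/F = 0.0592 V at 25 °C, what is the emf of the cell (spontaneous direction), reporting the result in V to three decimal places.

+4.359 V

Cl₂/Cl⁻ is the cathode (higher E°), Ca²⁺/Ca the anode: E°cell = +1.36 − (-2.91) = +4.27 V, n = 2.
Overall: Cl₂(g) + Ca(s) → 2 Cl⁻(aq) + Ca²⁺(aq)
Q = [Cl⁻]^2·[Ca²⁺] / (P(Cl₂)); log Q = -3.003.
E = E° − (0.0592/n) log Q = +4.27 − (0.0592/2)(-3.003) = +4.359 V.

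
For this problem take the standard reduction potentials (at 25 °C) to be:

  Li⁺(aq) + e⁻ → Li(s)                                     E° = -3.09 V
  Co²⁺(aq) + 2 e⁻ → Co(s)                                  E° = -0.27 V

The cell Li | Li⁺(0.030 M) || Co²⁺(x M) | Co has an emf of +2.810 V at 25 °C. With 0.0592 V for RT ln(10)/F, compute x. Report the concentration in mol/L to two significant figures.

0.00041 M

Co²⁺/Co is the cathode, Li⁺/Li the anode: E°cell = +2.82 V, n = 2.
Overall reaction: Co²⁺(aq) + 2 Li(s) → Co(s) + 2 Li⁺(aq); Q = [Li⁺]^2/[Co²⁺]^1.
From E = E° − (0.0592/n) log Q: log Q = (E° − E)·n/0.0592 = (+2.82 − (+2.810))·2/0.0592 = 0.3378.
So 1·log[Co²⁺] = 2·log(0.03) − log Q = -3.0458 − (0.3378) = -3.3836; [Co²⁺] = 10^(-3.3836) ≈ 0.00041 M.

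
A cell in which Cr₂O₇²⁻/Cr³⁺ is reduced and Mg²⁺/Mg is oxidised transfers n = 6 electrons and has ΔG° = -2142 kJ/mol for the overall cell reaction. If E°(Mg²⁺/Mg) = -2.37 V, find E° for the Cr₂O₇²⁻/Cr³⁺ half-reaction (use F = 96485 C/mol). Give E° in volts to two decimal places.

E°cell = −ΔG°/(nF) = −(-2142×10³)/((6)(96485)) = +3.700 V.
Since Cr₂O₇²⁻/Cr³⁺ is the cathode and Mg²⁺/Mg the anode, E°cell = E°(Cr₂O₇²⁻/Cr³⁺) − E°(Mg²⁺/Mg).
So E°(Cr₂O₇²⁻/Cr³⁺) = E°cell + E°(Mg²⁺/Mg) = +3.700 + (-2.37) = +1.33 V.

+1.33 V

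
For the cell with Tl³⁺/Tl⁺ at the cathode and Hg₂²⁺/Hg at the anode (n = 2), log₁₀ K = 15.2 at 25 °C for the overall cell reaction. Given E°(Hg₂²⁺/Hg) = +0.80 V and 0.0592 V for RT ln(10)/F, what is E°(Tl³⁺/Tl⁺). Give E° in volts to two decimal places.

+1.25 V

E°cell = (0.0592/n)·log K = (0.0592/2)(15.2) = +0.450 V.
Since Tl³⁺/Tl⁺ is the cathode and Hg₂²⁺/Hg the anode, E°cell = E°(Tl³⁺/Tl⁺) − E°(Hg₂²⁺/Hg).
So E°(Tl³⁺/Tl⁺) = E°cell + E°(Hg₂²⁺/Hg) = +0.450 + (+0.80) = +1.25 V.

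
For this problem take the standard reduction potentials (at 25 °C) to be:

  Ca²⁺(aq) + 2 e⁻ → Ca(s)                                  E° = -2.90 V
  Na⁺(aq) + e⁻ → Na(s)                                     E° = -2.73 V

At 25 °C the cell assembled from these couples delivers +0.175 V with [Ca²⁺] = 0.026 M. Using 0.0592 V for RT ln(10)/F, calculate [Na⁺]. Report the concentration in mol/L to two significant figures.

Na⁺/Na is the cathode, Ca²⁺/Ca the anode: E°cell = +0.17 V, n = 2.
Overall reaction: 2 Na⁺(aq) + Ca(s) → 2 Na(s) + Ca²⁺(aq); Q = [Ca²⁺]^1/[Na⁺]^2.
From E = E° − (0.0592/n) log Q: log Q = (E° − E)·n/0.0592 = (+0.17 − (+0.175))·2/0.0592 = -0.1689.
So 2·log[Na⁺] = 1·log(0.026) − log Q = -1.5850 − (-0.1689) = -1.4161; log[Na⁺] = -1.4161 / 2 = -0.7080; [Na⁺] = 10^(-0.7080) ≈ 0.20 M.

0.20 M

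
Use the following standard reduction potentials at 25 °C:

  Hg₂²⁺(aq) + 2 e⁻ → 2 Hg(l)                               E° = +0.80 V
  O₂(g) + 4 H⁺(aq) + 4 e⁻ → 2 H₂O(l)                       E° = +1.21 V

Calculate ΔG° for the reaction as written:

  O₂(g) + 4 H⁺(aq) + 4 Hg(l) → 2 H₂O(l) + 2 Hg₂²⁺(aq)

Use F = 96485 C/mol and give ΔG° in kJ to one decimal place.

-158.2 kJ

As written, O₂/H₂O is reduced (cathode) and Hg₂²⁺/Hg is oxidised (anode), so E°cell = (+1.21) − (+0.80) = +0.41 V.
Balancing electrons gives n = 4.
ΔG° = −nFE° = −(4)(96485)(+0.41) = -158,235 J = -158.2 kJ.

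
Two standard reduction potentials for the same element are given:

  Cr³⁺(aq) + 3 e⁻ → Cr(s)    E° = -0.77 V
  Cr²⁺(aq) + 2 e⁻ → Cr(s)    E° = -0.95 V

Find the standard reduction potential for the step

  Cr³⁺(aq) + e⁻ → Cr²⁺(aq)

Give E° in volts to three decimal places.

-0.410 V

Sequential free energies add, so n₃E°₃ = n₁E°₁ + n₂E°₂.
With n₃ = 3, and the known step contributing 2×(-0.95) V, the unknown satisfies 1·E° = 3×(-0.77) − 2×(-0.95) = -0.410.
E° = -0.410 / 1 = -0.410 V.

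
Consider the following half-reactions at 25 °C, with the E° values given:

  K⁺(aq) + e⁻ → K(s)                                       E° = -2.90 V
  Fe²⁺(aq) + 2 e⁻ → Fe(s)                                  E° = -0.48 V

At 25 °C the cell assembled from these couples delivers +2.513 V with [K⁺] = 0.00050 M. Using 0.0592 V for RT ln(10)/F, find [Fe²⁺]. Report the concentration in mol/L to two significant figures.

0.00035 M

Fe²⁺/Fe is the cathode, K⁺/K the anode: E°cell = +2.42 V, n = 2.
Overall reaction: Fe²⁺(aq) + 2 K(s) → Fe(s) + 2 K⁺(aq); Q = [K⁺]^2/[Fe²⁺]^1.
From E = E° − (0.0592/n) log Q: log Q = (E° − E)·n/0.0592 = (+2.42 − (+2.513))·2/0.0592 = -3.1419.
So 1·log[Fe²⁺] = 2·log(0.0005) − log Q = -6.6021 − (-3.1419) = -3.4602; [Fe²⁺] = 10^(-3.4602) ≈ 0.00035 M.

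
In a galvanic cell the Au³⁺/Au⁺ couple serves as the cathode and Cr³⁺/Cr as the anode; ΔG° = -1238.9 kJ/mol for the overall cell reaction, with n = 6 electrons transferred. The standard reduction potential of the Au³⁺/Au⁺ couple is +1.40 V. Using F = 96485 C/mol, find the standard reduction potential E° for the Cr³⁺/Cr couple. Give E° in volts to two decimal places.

-0.74 V

E°cell = −ΔG°/(nF) = −(-1238.9×10³)/((6)(96485)) = +2.140 V.
Since Au³⁺/Au⁺ is the cathode and Cr³⁺/Cr the anode, E°cell = E°(Au³⁺/Au⁺) − E°(Cr³⁺/Cr).
So E°(Cr³⁺/Cr) = E°(Au³⁺/Au⁺) − E°cell = (+1.40) − (+2.140) = -0.74 V.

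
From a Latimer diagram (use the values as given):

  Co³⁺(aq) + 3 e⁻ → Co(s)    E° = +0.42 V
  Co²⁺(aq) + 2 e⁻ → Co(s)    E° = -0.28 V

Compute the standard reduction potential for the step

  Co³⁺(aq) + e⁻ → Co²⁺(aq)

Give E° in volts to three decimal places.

+1.820 V

Sequential free energies add, so n₃E°₃ = n₁E°₁ + n₂E°₂.
With n₃ = 3, and the known step contributing 2×(-0.28) V, the unknown satisfies 1·E° = 3×(+0.42) − 2×(-0.28) = +1.820.
E° = +1.820 / 1 = +1.820 V.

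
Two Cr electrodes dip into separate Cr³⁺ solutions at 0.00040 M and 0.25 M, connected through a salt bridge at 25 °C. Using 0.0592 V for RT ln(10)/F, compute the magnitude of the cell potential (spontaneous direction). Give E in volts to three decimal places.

+0.055 V

For a concentration cell E°cell = 0. The 0.25 M side is the cathode (reduction is favoured where [Cr³⁺] is higher).
With n = 3, E = −(0.0592/3) log([Cr³⁺]ₐₙ/[Cr³⁺]꜀ₐₜ) = −(0.0592/3) log(0.0004/0.25) = −(0.0592/3)(-2.796) = +0.055 V.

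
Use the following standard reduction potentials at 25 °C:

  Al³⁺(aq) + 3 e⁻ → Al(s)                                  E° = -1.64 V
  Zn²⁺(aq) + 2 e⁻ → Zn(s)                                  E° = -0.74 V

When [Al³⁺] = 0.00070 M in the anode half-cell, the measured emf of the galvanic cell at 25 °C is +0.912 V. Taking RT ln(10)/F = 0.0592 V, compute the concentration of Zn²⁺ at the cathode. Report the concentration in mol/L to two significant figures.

0.020 M

Zn²⁺/Zn is the cathode, Al³⁺/Al the anode: E°cell = +0.90 V, n = 6.
Overall reaction: 3 Zn²⁺(aq) + 2 Al(s) → 3 Zn(s) + 2 Al³⁺(aq); Q = [Al³⁺]^2/[Zn²⁺]^3.
From E = E° − (0.0592/n) log Q: log Q = (E° − E)·n/0.0592 = (+0.90 − (+0.912))·6/0.0592 = -1.2162.
So 3·log[Zn²⁺] = 2·log(0.0007) − log Q = -6.3098 − (-1.2162) = -5.0936; log[Zn²⁺] = -5.0936 / 3 = -1.6979; [Zn²⁺] = 10^(-1.6979) ≈ 0.020 M.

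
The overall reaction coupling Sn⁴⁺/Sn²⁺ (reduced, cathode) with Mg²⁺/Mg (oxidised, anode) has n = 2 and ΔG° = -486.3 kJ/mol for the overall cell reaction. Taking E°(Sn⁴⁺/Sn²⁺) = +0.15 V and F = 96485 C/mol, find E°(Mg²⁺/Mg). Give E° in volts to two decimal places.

-2.37 V

E°cell = −ΔG°/(nF) = −(-486.3×10³)/((2)(96485)) = +2.520 V.
Since Sn⁴⁺/Sn²⁺ is the cathode and Mg²⁺/Mg the anode, E°cell = E°(Sn⁴⁺/Sn²⁺) − E°(Mg²⁺/Mg).
So E°(Mg²⁺/Mg) = E°(Sn⁴⁺/Sn²⁺) − E°cell = (+0.15) − (+2.520) = -2.37 V.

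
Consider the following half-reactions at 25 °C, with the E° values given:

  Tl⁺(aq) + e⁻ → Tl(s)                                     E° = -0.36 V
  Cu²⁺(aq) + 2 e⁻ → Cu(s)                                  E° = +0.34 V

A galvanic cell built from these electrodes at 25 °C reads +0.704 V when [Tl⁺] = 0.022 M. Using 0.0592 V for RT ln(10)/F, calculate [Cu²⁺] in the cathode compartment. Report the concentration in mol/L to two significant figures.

Cu²⁺/Cu is the cathode, Tl⁺/Tl the anode: E°cell = +0.70 V, n = 2.
Overall reaction: Cu²⁺(aq) + 2 Tl(s) → Cu(s) + 2 Tl⁺(aq); Q = [Tl⁺]^2/[Cu²⁺]^1.
From E = E° − (0.0592/n) log Q: log Q = (E° − E)·n/0.0592 = (+0.70 − (+0.704))·2/0.0592 = -0.1351.
So 1·log[Cu²⁺] = 2·log(0.022) − log Q = -3.3152 − (-0.1351) = -3.1801; [Cu²⁺] = 10^(-3.1801) ≈ 0.00066 M.

0.00066 M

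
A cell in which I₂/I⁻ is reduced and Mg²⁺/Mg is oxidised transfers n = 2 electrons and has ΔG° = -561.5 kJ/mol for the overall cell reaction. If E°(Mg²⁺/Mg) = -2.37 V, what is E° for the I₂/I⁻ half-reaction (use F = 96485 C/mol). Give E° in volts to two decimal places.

+0.54 V

E°cell = −ΔG°/(nF) = −(-561.5×10³)/((2)(96485)) = +2.910 V.
Since I₂/I⁻ is the cathode and Mg²⁺/Mg the anode, E°cell = E°(I₂/I⁻) − E°(Mg²⁺/Mg).
So E°(I₂/I⁻) = E°cell + E°(Mg²⁺/Mg) = +2.910 + (-2.37) = +0.54 V.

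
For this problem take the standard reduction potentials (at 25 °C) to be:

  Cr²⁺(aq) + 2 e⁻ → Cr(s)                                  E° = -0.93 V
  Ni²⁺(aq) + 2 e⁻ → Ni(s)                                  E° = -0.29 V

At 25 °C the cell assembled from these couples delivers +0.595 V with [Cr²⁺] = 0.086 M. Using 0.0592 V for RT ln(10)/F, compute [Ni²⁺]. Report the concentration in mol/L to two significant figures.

Ni²⁺/Ni is the cathode, Cr²⁺/Cr the anode: E°cell = +0.64 V, n = 2.
Overall reaction: Ni²⁺(aq) + Cr(s) → Ni(s) + Cr²⁺(aq); Q = [Cr²⁺]^1/[Ni²⁺]^1.
From E = E° − (0.0592/n) log Q: log Q = (E° − E)·n/0.0592 = (+0.64 − (+0.595))·2/0.0592 = 1.5203.
So 1·log[Ni²⁺] = 1·log(0.086) − log Q = -1.0655 − (1.5203) = -2.5858; [Ni²⁺] = 10^(-2.5858) ≈ 0.0026 M.

0.0026 M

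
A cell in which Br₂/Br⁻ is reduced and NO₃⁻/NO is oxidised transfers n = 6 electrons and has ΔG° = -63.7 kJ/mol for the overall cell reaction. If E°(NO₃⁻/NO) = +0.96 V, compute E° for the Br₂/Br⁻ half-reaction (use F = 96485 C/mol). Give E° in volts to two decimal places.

+1.07 V

E°cell = −ΔG°/(nF) = −(-63.7×10³)/((6)(96485)) = +0.110 V.
Since Br₂/Br⁻ is the cathode and NO₃⁻/NO the anode, E°cell = E°(Br₂/Br⁻) − E°(NO₃⁻/NO).
So E°(Br₂/Br⁻) = E°cell + E°(NO₃⁻/NO) = +0.110 + (+0.96) = +1.07 V.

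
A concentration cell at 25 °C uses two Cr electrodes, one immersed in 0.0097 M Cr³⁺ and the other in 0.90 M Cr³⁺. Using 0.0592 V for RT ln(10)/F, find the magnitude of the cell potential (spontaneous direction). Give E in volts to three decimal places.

For a concentration cell E°cell = 0. The 0.90 M side is the cathode (reduction is favoured where [Cr³⁺] is higher).
With n = 3, E = −(0.0592/3) log([Cr³⁺]ₐₙ/[Cr³⁺]꜀ₐₜ) = −(0.0592/3) log(0.0097/0.9) = −(0.0592/3)(-1.967) = +0.039 V.

+0.039 V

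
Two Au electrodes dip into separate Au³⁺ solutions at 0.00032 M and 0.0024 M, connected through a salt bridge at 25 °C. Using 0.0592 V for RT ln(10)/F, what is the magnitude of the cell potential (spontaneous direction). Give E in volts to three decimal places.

For a concentration cell E°cell = 0. The 0.0024 M side is the cathode (reduction is favoured where [Au³⁺] is higher).
With n = 3, E = −(0.0592/3) log([Au³⁺]ₐₙ/[Au³⁺]꜀ₐₜ) = −(0.0592/3) log(0.00032/0.0024) = −(0.0592/3)(-0.875) = +0.017 V.

+0.017 V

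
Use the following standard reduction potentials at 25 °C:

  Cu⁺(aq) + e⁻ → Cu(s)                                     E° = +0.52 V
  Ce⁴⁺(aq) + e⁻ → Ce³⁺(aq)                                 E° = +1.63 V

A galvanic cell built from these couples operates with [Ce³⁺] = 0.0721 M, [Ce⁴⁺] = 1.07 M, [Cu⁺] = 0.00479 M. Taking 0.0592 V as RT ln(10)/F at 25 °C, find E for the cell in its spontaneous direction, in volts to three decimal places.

Ce⁴⁺/Ce³⁺ is the cathode (higher E°), Cu⁺/Cu the anode: E°cell = +1.63 − (+0.52) = +1.11 V, n = 1.
Overall: Ce⁴⁺(aq) + Cu(s) → Ce³⁺(aq) + Cu⁺(aq)
Q = [Ce³⁺]·[Cu⁺] / ([Ce⁴⁺]); log Q = -3.491.
E = E° − (0.0592/n) log Q = +1.11 − (0.0592/1)(-3.491) = +1.317 V.

+1.317 V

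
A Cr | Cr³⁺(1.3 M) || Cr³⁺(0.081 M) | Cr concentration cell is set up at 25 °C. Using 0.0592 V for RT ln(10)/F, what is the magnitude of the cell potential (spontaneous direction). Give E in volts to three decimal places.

For a concentration cell E°cell = 0. The 1.3 M side is the cathode (reduction is favoured where [Cr³⁺] is higher).
With n = 3, E = −(0.0592/3) log([Cr³⁺]ₐₙ/[Cr³⁺]꜀ₐₜ) = −(0.0592/3) log(0.081/1.3) = −(0.0592/3)(-1.205) = +0.024 V.

+0.024 V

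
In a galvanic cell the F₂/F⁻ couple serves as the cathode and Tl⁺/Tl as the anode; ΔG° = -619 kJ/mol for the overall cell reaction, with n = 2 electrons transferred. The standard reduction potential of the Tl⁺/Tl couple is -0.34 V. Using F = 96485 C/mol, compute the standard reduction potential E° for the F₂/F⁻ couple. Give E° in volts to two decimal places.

+2.87 V

E°cell = −ΔG°/(nF) = −(-619×10³)/((2)(96485)) = +3.208 V.
Since F₂/F⁻ is the cathode and Tl⁺/Tl the anode, E°cell = E°(F₂/F⁻) − E°(Tl⁺/Tl).
So E°(F₂/F⁻) = E°cell + E°(Tl⁺/Tl) = +3.208 + (-0.34) = +2.87 V.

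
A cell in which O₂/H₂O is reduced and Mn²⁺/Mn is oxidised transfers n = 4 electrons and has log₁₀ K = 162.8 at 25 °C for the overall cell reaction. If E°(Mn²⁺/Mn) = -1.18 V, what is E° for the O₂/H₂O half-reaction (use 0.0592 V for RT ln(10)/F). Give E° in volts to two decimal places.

+1.23 V

E°cell = (0.0592/n)·log K = (0.0592/4)(162.8) = +2.409 V.
Since O₂/H₂O is the cathode and Mn²⁺/Mn the anode, E°cell = E°(O₂/H₂O) − E°(Mn²⁺/Mn).
So E°(O₂/H₂O) = E°cell + E°(Mn²⁺/Mn) = +2.409 + (-1.18) = +1.23 V.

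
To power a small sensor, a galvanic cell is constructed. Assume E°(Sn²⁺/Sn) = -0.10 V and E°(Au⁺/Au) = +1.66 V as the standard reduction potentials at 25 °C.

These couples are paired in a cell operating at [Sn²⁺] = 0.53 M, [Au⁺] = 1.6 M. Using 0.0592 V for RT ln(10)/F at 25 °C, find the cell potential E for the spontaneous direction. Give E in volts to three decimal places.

Au⁺/Au is the cathode (higher E°), Sn²⁺/Sn the anode: E°cell = +1.66 − (-0.10) = +1.76 V, n = 2.
Overall: 2 Au⁺(aq) + Sn(s) → 2 Au(s) + Sn²⁺(aq)
Q = [Sn²⁺] / ([Au⁺]^2); log Q = -0.684.
E = E° − (0.0592/n) log Q = +1.76 − (0.0592/2)(-0.684) = +1.780 V.

+1.780 V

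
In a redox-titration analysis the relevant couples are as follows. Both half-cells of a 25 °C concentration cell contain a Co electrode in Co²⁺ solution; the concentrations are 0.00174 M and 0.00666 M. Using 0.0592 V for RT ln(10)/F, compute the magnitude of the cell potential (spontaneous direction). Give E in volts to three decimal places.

+0.017 V

For a concentration cell E°cell = 0. The 0.00666 M side is the cathode (reduction is favoured where [Co²⁺] is higher).
With n = 2, E = −(0.0592/2) log([Co²⁺]ₐₙ/[Co²⁺]꜀ₐₜ) = −(0.0592/2) log(0.00174/0.00666) = −(0.0592/2)(-0.583) = +0.017 V.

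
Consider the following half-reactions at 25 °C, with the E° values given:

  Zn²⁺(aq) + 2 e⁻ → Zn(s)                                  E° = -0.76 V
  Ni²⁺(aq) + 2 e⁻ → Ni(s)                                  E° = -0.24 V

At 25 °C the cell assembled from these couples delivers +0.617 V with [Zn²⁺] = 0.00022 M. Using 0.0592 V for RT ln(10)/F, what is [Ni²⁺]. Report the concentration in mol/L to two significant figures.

0.42 M

Ni²⁺/Ni is the cathode, Zn²⁺/Zn the anode: E°cell = +0.52 V, n = 2.
Overall reaction: Ni²⁺(aq) + Zn(s) → Ni(s) + Zn²⁺(aq); Q = [Zn²⁺]^1/[Ni²⁺]^1.
From E = E° − (0.0592/n) log Q: log Q = (E° − E)·n/0.0592 = (+0.52 − (+0.617))·2/0.0592 = -3.2770.
So 1·log[Ni²⁺] = 1·log(0.00022) − log Q = -3.6576 − (-3.2770) = -0.3806; [Ni²⁺] = 10^(-0.3806) ≈ 0.42 M.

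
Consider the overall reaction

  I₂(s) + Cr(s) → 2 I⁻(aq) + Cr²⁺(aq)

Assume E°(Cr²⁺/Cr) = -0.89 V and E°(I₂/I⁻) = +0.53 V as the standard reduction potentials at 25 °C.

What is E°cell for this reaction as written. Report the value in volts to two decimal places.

+1.42 V

The I₂/I⁻ couple has the higher reduction potential, so it is the cathode; Cr²⁺/Cr is oxidised at the anode.
E°cell = E°(cathode) − E°(anode) = (+0.53) − (-0.89) = +1.42 V.
Since E°cell > 0, the reaction is spontaneous under standard conditions.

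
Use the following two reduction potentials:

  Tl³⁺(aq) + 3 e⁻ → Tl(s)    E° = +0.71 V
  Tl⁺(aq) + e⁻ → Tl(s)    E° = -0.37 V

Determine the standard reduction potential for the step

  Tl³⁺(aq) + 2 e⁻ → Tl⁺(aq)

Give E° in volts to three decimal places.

+1.250 V

Sequential free energies add, so n₃E°₃ = n₁E°₁ + n₂E°₂.
With n₃ = 3, and the known step contributing 1×(-0.37) V, the unknown satisfies 2·E° = 3×(+0.71) − 1×(-0.37) = +2.500.
E° = +2.500 / 2 = +1.250 V.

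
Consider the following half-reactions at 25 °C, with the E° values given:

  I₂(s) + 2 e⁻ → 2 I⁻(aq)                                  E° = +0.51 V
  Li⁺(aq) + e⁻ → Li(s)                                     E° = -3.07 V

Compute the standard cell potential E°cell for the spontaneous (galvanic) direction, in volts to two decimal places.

+3.58 V

The I₂/I⁻ couple has the higher reduction potential, so it is the cathode; Li⁺/Li is oxidised at the anode.
E°cell = E°(cathode) − E°(anode) = (+0.51) − (-3.07) = +3.58 V.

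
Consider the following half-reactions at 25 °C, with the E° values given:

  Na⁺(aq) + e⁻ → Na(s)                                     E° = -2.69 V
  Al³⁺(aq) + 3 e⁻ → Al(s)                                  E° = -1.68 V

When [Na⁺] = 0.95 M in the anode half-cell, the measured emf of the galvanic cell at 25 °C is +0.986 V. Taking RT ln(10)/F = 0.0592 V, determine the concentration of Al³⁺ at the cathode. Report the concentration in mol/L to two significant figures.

0.052 M

Al³⁺/Al is the cathode, Na⁺/Na the anode: E°cell = +1.01 V, n = 3.
Overall reaction: Al³⁺(aq) + 3 Na(s) → Al(s) + 3 Na⁺(aq); Q = [Na⁺]^3/[Al³⁺]^1.
From E = E° − (0.0592/n) log Q: log Q = (E° − E)·n/0.0592 = (+1.01 − (+0.986))·3/0.0592 = 1.2162.
So 1·log[Al³⁺] = 3·log(0.95) − log Q = -0.0668 − (1.2162) = -1.2830; [Al³⁺] = 10^(-1.2830) ≈ 0.052 M.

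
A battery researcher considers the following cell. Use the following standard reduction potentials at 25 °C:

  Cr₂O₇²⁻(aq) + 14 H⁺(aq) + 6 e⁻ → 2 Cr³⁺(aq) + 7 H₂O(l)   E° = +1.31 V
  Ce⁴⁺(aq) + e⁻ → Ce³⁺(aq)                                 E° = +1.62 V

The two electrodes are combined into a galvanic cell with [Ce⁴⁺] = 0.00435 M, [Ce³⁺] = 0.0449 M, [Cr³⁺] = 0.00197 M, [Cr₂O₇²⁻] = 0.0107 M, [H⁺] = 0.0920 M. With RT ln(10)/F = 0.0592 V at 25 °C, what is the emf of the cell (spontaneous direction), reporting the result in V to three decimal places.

+0.359 V

Ce⁴⁺/Ce³⁺ is the cathode (higher E°), Cr₂O₇²⁻/Cr³⁺ the anode: E°cell = +1.62 − (+1.31) = +0.31 V, n = 6.
Overall: 6 Ce⁴⁺(aq) + 2 Cr³⁺(aq) + 7 H₂O(l) → 6 Ce³⁺(aq) + Cr₂O₇²⁻(aq) + 14 H⁺(aq)
Q = [Ce³⁺]^6·[Cr₂O₇²⁻]·[H⁺]^14 / ([Ce⁴⁺]^6·[Cr³⁺]^2); log Q = -4.984.
E = E° − (0.0592/n) log Q = +0.31 − (0.0592/6)(-4.984) = +0.359 V.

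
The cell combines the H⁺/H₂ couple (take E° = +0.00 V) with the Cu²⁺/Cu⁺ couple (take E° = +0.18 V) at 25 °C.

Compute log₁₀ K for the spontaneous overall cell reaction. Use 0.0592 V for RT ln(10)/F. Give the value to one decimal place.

Cathode: Cu²⁺/Cu⁺; anode: H⁺/H₂. E°cell = +0.18 V, n = 2.
log K = nE°cell / 0.0592 = (2)(+0.18) / 0.0592 = 6.1.

6.1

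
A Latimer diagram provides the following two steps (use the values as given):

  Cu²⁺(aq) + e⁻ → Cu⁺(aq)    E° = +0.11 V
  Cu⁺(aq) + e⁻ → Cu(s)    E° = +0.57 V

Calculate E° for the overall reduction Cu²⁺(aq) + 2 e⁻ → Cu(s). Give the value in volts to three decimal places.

Since ΔG° = −nFE° is additive over sequential reductions, n₃E°₃ = n₁E°₁ + n₂E°₂.
E°₃ = (1×+0.11 + 1×+0.57) / 2 = (+0.680) / 2 = +0.340 V.

+0.340 V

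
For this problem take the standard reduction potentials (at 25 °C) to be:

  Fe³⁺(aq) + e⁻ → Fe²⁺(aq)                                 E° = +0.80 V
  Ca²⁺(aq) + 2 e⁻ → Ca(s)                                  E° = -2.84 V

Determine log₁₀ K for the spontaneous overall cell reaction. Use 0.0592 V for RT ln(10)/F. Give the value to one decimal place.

123.0

Cathode: Fe³⁺/Fe²⁺; anode: Ca²⁺/Ca. E°cell = +3.64 V, n = 2.
log K = nE°cell / 0.0592 = (2)(+3.64) / 0.0592 = 123.0.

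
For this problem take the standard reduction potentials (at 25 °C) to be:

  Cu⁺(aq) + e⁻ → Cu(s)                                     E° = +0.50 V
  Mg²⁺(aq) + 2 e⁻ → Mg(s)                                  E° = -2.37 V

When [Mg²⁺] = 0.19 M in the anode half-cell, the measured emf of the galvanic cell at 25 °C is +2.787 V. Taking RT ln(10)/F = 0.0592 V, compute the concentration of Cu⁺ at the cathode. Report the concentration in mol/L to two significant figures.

Cu⁺/Cu is the cathode, Mg²⁺/Mg the anode: E°cell = +2.87 V, n = 2.
Overall reaction: 2 Cu⁺(aq) + Mg(s) → 2 Cu(s) + Mg²⁺(aq); Q = [Mg²⁺]^1/[Cu⁺]^2.
From E = E° − (0.0592/n) log Q: log Q = (E° − E)·n/0.0592 = (+2.87 − (+2.787))·2/0.0592 = 2.8041.
So 2·log[Cu⁺] = 1·log(0.19) − log Q = -0.7212 − (2.8041) = -3.5253; log[Cu⁺] = -3.5253 / 2 = -1.7627; [Cu⁺] = 10^(-1.7627) ≈ 0.017 M.

0.017 M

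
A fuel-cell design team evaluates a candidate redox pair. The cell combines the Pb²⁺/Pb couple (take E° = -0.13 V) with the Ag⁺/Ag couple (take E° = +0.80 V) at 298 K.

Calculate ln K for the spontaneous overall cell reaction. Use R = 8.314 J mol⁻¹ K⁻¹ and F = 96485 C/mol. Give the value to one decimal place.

Cathode: Ag⁺/Ag; anode: Pb²⁺/Pb. E°cell = (+0.80) − (-0.13) = +0.93 V, with n = 2.
ΔG° = −nFE° = −RT ln K, so ln K = nFE°/(RT) = (2)(96485)(+0.93) / ((8.314)(298)) = 72.435.

72.4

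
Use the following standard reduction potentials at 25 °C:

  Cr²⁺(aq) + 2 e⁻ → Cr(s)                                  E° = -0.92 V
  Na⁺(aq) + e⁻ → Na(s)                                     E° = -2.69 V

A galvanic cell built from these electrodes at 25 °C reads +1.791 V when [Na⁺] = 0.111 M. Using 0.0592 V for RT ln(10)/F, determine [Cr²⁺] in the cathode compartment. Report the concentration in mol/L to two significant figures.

0.063 M

Cr²⁺/Cr is the cathode, Na⁺/Na the anode: E°cell = +1.77 V, n = 2.
Overall reaction: Cr²⁺(aq) + 2 Na(s) → Cr(s) + 2 Na⁺(aq); Q = [Na⁺]^2/[Cr²⁺]^1.
From E = E° − (0.0592/n) log Q: log Q = (E° − E)·n/0.0592 = (+1.77 − (+1.791))·2/0.0592 = -0.7095.
So 1·log[Cr²⁺] = 2·log(0.111) − log Q = -1.9094 − (-0.7095) = -1.1999; [Cr²⁺] = 10^(-1.1999) ≈ 0.063 M.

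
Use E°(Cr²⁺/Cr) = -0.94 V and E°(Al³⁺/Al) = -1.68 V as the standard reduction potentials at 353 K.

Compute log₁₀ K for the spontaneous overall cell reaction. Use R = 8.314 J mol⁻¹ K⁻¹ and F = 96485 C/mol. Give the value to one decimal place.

63.4

Cathode: Cr²⁺/Cr; anode: Al³⁺/Al. E°cell = (-0.94) − (-1.68) = +0.74 V, with n = 6.
ΔG° = −nFE° = −RT ln K, so ln K = nFE°/(RT) = (6)(96485)(+0.74) / ((8.314)(353)) = 145.968.
log₁₀ K = 145.968 / ln 10 = 63.4.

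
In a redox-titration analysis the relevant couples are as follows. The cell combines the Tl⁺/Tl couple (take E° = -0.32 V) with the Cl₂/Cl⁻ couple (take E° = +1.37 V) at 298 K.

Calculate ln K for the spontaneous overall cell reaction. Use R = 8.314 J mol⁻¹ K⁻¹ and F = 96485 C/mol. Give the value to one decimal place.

Cathode: Cl₂/Cl⁻; anode: Tl⁺/Tl. E°cell = (+1.37) − (-0.32) = +1.69 V, with n = 2.
ΔG° = −nFE° = −RT ln K, so ln K = nFE°/(RT) = (2)(96485)(+1.69) / ((8.314)(298)) = 131.629.

131.6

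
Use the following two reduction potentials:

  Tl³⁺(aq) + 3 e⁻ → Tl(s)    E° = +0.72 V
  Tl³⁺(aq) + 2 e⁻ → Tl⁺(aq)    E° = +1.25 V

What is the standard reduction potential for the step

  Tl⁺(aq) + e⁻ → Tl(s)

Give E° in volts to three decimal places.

Sequential free energies add, so n₃E°₃ = n₁E°₁ + n₂E°₂.
With n₃ = 3, and the known step contributing 2×(+1.25) V, the unknown satisfies 1·E° = 3×(+0.72) − 2×(+1.25) = -0.340.
E° = -0.340 / 1 = -0.340 V.

-0.340 V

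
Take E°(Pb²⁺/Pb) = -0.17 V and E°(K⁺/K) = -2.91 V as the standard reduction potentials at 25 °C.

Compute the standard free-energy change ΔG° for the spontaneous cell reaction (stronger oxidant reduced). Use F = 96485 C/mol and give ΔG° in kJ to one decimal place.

-528.7 kJ

Pb²⁺/Pb (E° = -0.17 V) is the cathode; K⁺/K (E° = -2.91 V) is the anode, so E°cell = +2.74 V.
Balancing electrons gives n = 2 (lcm of 2 and 1).
ΔG° = −nFE° = −(2)(96485)(+2.74) = -528,738 J = -528.7 kJ.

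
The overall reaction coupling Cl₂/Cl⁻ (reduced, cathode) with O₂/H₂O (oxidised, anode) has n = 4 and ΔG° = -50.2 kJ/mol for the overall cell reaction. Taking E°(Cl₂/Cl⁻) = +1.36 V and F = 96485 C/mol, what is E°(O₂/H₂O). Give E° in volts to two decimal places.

E°cell = −ΔG°/(nF) = −(-50.2×10³)/((4)(96485)) = +0.130 V.
Since Cl₂/Cl⁻ is the cathode and O₂/H₂O the anode, E°cell = E°(Cl₂/Cl⁻) − E°(O₂/H₂O).
So E°(O₂/H₂O) = E°(Cl₂/Cl⁻) − E°cell = (+1.36) − (+0.130) = +1.23 V.

+1.23 V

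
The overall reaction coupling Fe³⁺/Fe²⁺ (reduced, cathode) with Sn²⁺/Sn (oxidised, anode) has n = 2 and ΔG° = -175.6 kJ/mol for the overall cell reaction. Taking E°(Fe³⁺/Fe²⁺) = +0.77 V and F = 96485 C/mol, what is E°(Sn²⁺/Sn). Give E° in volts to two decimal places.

-0.14 V

E°cell = −ΔG°/(nF) = −(-175.6×10³)/((2)(96485)) = +0.910 V.
Since Fe³⁺/Fe²⁺ is the cathode and Sn²⁺/Sn the anode, E°cell = E°(Fe³⁺/Fe²⁺) − E°(Sn²⁺/Sn).
So E°(Sn²⁺/Sn) = E°(Fe³⁺/Fe²⁺) − E°cell = (+0.77) − (+0.910) = -0.14 V.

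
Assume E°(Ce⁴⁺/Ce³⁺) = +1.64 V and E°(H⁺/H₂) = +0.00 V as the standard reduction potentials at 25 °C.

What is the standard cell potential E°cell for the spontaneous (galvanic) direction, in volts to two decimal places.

+1.64 V

The Ce⁴⁺/Ce³⁺ couple has the higher reduction potential, so it is the cathode; H⁺/H₂ is oxidised at the anode.
E°cell = E°(cathode) − E°(anode) = (+1.64) − (+0.00) = +1.64 V.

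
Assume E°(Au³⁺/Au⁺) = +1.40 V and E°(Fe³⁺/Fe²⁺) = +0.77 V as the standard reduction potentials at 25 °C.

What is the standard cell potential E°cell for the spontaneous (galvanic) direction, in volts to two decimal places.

+0.63 V

The Au³⁺/Au⁺ couple has the higher reduction potential, so it is the cathode; Fe³⁺/Fe²⁺ is oxidised at the anode.
E°cell = E°(cathode) − E°(anode) = (+1.40) − (+0.77) = +0.63 V.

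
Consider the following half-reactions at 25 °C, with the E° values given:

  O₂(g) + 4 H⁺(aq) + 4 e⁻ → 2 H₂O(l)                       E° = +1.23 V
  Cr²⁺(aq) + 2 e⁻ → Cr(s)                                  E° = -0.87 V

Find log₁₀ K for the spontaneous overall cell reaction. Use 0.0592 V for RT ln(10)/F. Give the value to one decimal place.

141.9

Cathode: O₂/H₂O; anode: Cr²⁺/Cr. E°cell = +2.10 V, n = 4.
log K = nE°cell / 0.0592 = (4)(+2.10) / 0.0592 = 141.9.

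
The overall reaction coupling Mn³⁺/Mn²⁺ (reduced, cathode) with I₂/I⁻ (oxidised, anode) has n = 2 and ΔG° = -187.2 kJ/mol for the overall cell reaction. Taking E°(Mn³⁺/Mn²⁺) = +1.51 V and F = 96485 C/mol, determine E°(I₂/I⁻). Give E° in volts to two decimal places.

+0.54 V

E°cell = −ΔG°/(nF) = −(-187.2×10³)/((2)(96485)) = +0.970 V.
Since Mn³⁺/Mn²⁺ is the cathode and I₂/I⁻ the anode, E°cell = E°(Mn³⁺/Mn²⁺) − E°(I₂/I⁻).
So E°(I₂/I⁻) = E°(Mn³⁺/Mn²⁺) − E°cell = (+1.51) − (+0.970) = +0.54 V.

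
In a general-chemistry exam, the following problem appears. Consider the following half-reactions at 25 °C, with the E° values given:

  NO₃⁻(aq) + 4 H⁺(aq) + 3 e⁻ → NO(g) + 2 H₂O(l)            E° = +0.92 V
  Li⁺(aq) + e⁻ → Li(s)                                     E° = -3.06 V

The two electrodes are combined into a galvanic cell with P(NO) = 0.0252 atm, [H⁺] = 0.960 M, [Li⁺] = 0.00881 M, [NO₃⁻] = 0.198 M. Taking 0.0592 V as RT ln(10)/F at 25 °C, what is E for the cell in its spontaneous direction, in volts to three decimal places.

+4.118 V

NO₃⁻/NO is the cathode (higher E°), Li⁺/Li the anode: E°cell = +0.92 − (-3.06) = +3.98 V, n = 3.
Overall: NO₃⁻(aq) + 4 H⁺(aq) + 3 Li(s) → NO(g) + 2 H₂O(l) + 3 Li⁺(aq)
Q = P(NO)·[Li⁺]^3 / ([NO₃⁻]·[H⁺]^4); log Q = -6.989.
E = E° − (0.0592/n) log Q = +3.98 − (0.0592/3)(-6.989) = +4.118 V.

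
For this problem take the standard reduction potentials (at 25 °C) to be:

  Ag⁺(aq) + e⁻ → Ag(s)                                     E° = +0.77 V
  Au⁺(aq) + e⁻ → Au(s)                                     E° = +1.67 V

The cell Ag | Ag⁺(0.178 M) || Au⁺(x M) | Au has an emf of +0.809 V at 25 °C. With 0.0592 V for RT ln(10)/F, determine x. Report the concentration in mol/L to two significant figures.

Au⁺/Au is the cathode, Ag⁺/Ag the anode: E°cell = +0.90 V, n = 1.
Overall reaction: Au⁺(aq) + Ag(s) → Au(s) + Ag⁺(aq); Q = [Ag⁺]^1/[Au⁺]^1.
From E = E° − (0.0592/n) log Q: log Q = (E° − E)·n/0.0592 = (+0.90 − (+0.809))·1/0.0592 = 1.5372.
So 1·log[Au⁺] = 1·log(0.178) − log Q = -0.7496 − (1.5372) = -2.2868; [Au⁺] = 10^(-2.2868) ≈ 0.0052 M.

0.0052 M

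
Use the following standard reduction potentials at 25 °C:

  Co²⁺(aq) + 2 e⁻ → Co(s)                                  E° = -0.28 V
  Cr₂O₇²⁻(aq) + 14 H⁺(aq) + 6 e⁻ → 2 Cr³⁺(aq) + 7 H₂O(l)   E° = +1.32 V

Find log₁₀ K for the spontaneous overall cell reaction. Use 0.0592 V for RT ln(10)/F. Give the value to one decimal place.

Cathode: Cr₂O₇²⁻/Cr³⁺; anode: Co²⁺/Co. E°cell = +1.60 V, n = 6.
log K = nE°cell / 0.0592 = (6)(+1.60) / 0.0592 = 162.2.

162.2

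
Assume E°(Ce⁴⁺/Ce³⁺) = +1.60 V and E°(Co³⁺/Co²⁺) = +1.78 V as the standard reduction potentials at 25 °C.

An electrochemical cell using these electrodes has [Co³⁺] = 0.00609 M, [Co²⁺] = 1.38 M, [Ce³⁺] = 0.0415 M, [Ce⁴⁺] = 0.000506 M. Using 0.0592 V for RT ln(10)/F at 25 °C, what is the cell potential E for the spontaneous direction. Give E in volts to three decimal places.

Co³⁺/Co²⁺ is the cathode (higher E°), Ce⁴⁺/Ce³⁺ the anode: E°cell = +1.78 − (+1.60) = +0.18 V, n = 1.
Overall: Co³⁺(aq) + Ce³⁺(aq) → Co²⁺(aq) + Ce⁴⁺(aq)
Q = [Co²⁺]·[Ce⁴⁺] / ([Co³⁺]·[Ce³⁺]); log Q = 0.441.
E = E° − (0.0592/n) log Q = +0.18 − (0.0592/1)(0.441) = +0.154 V.

+0.154 V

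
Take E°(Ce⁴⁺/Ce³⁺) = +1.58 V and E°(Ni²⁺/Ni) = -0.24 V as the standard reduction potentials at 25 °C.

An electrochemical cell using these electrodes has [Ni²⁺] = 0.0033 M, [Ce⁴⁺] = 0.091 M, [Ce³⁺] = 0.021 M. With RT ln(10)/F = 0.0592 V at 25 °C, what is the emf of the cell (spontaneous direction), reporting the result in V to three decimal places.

+1.931 V

Ce⁴⁺/Ce³⁺ is the cathode (higher E°), Ni²⁺/Ni the anode: E°cell = +1.58 − (-0.24) = +1.82 V, n = 2.
Overall: 2 Ce⁴⁺(aq) + Ni(s) → 2 Ce³⁺(aq) + Ni²⁺(aq)
Q = [Ce³⁺]^2·[Ni²⁺] / ([Ce⁴⁺]^2); log Q = -3.755.
E = E° − (0.0592/n) log Q = +1.82 − (0.0592/2)(-3.755) = +1.931 V.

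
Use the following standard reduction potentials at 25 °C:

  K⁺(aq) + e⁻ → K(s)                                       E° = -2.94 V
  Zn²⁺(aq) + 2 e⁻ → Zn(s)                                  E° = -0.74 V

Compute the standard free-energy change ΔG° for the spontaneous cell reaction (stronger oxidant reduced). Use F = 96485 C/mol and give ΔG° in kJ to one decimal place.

Zn²⁺/Zn (E° = -0.74 V) is the cathode; K⁺/K (E° = -2.94 V) is the anode, so E°cell = +2.20 V.
Balancing electrons gives n = 2 (lcm of 2 and 1).
ΔG° = −nFE° = −(2)(96485)(+2.20) = -424,534 J = -424.5 kJ.

-424.5 kJ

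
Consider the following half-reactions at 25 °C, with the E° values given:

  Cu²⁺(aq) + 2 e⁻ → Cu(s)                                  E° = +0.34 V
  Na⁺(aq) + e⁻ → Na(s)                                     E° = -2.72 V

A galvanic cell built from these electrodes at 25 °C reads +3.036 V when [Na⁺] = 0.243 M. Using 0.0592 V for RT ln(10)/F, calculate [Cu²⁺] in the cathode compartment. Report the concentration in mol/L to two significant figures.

Cu²⁺/Cu is the cathode, Na⁺/Na the anode: E°cell = +3.06 V, n = 2.
Overall reaction: Cu²⁺(aq) + 2 Na(s) → Cu(s) + 2 Na⁺(aq); Q = [Na⁺]^2/[Cu²⁺]^1.
From E = E° − (0.0592/n) log Q: log Q = (E° − E)·n/0.0592 = (+3.06 − (+3.036))·2/0.0592 = 0.8108.
So 1·log[Cu²⁺] = 2·log(0.243) − log Q = -1.2288 − (0.8108) = -2.0396; [Cu²⁺] = 10^(-2.0396) ≈ 0.0091 M.

0.0091 M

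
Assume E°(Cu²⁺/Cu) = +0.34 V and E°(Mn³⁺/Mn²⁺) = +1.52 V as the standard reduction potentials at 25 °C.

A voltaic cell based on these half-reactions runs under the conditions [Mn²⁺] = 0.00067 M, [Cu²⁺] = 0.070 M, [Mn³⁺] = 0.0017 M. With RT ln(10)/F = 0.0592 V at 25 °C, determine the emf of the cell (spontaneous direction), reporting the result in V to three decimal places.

Mn³⁺/Mn²⁺ is the cathode (higher E°), Cu²⁺/Cu the anode: E°cell = +1.52 − (+0.34) = +1.18 V, n = 2.
Overall: 2 Mn³⁺(aq) + Cu(s) → 2 Mn²⁺(aq) + Cu²⁺(aq)
Q = [Mn²⁺]^2·[Cu²⁺] / ([Mn³⁺]^2); log Q = -1.964.
E = E° − (0.0592/n) log Q = +1.18 − (0.0592/2)(-1.964) = +1.238 V.

+1.238 V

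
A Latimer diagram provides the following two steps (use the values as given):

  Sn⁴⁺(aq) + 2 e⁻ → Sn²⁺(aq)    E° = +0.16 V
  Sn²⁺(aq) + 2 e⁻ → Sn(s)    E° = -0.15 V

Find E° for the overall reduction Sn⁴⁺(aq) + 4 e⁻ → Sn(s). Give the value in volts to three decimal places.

+0.005 V

Since ΔG° = −nFE° is additive over sequential reductions, n₃E°₃ = n₁E°₁ + n₂E°₂.
E°₃ = (2×+0.16 + 2×-0.15) / 4 = (+0.020) / 4 = +0.005 V.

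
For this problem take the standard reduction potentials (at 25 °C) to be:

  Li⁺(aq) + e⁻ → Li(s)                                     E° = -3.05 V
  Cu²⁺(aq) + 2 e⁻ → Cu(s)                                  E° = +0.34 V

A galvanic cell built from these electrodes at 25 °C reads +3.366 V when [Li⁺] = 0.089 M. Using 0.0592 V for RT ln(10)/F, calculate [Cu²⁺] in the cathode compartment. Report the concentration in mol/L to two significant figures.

Cu²⁺/Cu is the cathode, Li⁺/Li the anode: E°cell = +3.39 V, n = 2.
Overall reaction: Cu²⁺(aq) + 2 Li(s) → Cu(s) + 2 Li⁺(aq); Q = [Li⁺]^2/[Cu²⁺]^1.
From E = E° − (0.0592/n) log Q: log Q = (E° − E)·n/0.0592 = (+3.39 − (+3.366))·2/0.0592 = 0.8108.
So 1·log[Cu²⁺] = 2·log(0.089) − log Q = -2.1012 − (0.8108) = -2.9120; [Cu²⁺] = 10^(-2.9120) ≈ 0.0012 M.

0.0012 M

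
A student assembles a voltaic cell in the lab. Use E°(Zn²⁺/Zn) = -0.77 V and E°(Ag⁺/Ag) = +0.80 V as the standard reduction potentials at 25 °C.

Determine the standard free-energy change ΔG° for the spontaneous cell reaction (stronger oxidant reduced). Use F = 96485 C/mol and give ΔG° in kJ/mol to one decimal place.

-303.0 kJ/mol

Ag⁺/Ag (E° = +0.80 V) is the cathode; Zn²⁺/Zn (E° = -0.77 V) is the anode, so E°cell = +1.57 V.
Balancing electrons gives n = 2 (lcm of 1 and 2).
ΔG° = −nFE° = −(2)(96485)(+1.57) = -302,963 J = -303.0 kJ/mol.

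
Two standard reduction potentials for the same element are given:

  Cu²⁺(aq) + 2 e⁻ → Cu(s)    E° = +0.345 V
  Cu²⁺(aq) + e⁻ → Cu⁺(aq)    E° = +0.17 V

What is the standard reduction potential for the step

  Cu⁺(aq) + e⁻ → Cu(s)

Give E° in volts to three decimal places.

+0.520 V

Sequential free energies add, so n₃E°₃ = n₁E°₁ + n₂E°₂.
With n₃ = 2, and the known step contributing 1×(+0.17) V, the unknown satisfies 1·E° = 2×(+0.345) − 1×(+0.17) = +0.520.
E° = +0.520 / 1 = +0.520 V.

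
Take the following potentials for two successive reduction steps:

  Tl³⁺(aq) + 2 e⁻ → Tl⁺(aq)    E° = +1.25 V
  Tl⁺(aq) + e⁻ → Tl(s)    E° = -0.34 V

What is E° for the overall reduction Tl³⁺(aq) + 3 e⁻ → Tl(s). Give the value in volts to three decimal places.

Since ΔG° = −nFE° is additive over sequential reductions, n₃E°₃ = n₁E°₁ + n₂E°₂.
E°₃ = (2×+1.25 + 1×-0.34) / 3 = (+2.160) / 3 = +0.720 V.
E° values themselves are not directly additive — weighting by electron count is essential.

+0.720 V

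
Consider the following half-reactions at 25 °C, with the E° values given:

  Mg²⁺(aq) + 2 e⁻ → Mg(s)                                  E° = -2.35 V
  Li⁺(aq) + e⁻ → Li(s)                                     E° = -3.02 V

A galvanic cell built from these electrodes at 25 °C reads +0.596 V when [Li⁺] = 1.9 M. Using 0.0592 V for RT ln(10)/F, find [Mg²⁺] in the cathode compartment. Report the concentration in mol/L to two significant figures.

Mg²⁺/Mg is the cathode, Li⁺/Li the anode: E°cell = +0.67 V, n = 2.
Overall reaction: Mg²⁺(aq) + 2 Li(s) → Mg(s) + 2 Li⁺(aq); Q = [Li⁺]^2/[Mg²⁺]^1.
From E = E° − (0.0592/n) log Q: log Q = (E° − E)·n/0.0592 = (+0.67 − (+0.596))·2/0.0592 = 2.5000.
So 1·log[Mg²⁺] = 2·log(1.9) − log Q = 0.5575 − (2.5000) = -1.9425; [Mg²⁺] = 10^(-1.9425) ≈ 0.011 M.

0.011 M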